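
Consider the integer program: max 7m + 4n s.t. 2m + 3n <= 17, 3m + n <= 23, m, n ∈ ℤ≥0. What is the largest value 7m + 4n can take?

(m,n)=(7,1): 2·7+3·1=17≤17, 3·7+1·1=22≤23, objective 53.
(m,n)=(7,0): 2·7+3·0=14≤17, 3·7+1·0=21≤23, objective 49.
No feasible integer point exceeds 53.

53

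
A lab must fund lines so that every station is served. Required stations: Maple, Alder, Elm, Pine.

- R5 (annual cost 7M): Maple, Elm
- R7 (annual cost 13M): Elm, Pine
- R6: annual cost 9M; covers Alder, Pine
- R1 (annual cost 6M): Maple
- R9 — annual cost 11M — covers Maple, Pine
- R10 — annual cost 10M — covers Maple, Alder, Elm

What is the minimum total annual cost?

The greedy cost-per-new-station heuristic would pick R10 and R6 for 19, but a cheaper cover exists.
Choose R5 and R6: together they cover Maple, Alder, Elm, Pine — every station.
Total annual cost: 7 + 9 = 16.
No cover costs less than 16.

16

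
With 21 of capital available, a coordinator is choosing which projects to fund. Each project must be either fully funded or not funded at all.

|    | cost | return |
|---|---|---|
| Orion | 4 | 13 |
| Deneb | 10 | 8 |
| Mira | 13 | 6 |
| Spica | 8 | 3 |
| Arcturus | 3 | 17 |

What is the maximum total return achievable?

This is an integer program with binary decision variables.
Take Orion, Deneb, and Arcturus: cost 4 + 10 + 3 = 17 ≤ 21, return 13 + 8 + 17 = 38.
No other feasible combination does better.

38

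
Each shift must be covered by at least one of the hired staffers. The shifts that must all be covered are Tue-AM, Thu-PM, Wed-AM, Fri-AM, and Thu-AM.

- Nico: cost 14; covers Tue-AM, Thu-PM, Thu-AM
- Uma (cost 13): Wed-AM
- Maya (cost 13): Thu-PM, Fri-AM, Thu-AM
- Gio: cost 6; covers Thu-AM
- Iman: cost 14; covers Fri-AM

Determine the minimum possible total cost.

Choose Nico, Uma, and Maya: together they cover Tue-AM, Thu-PM, Wed-AM, Fri-AM, Thu-AM — every shift.
Total cost: 14 + 13 + 13 = 40.
No cover costs less than 40.

40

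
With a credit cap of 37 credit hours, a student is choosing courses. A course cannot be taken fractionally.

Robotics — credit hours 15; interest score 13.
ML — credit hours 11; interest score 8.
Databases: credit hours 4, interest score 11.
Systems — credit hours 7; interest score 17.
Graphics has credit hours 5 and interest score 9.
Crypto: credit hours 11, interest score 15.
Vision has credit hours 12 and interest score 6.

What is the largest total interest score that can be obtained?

56

Treat it as a binary knapsack problem.
Allowing fractional choices, the relaxed optimum would be about 60.7, but courses are indivisible.
Databases + Systems + Graphics + Crypto: credit hours 4 + 7 + 5 + 11 = 27 ≤ 37, interest score 11 + 17 + 9 + 15 = 52.
Robotics + Databases + Systems + Crypto: credit hours 15 + 4 + 7 + 11 = 37 ≤ 37, interest score 13 + 11 + 17 + 15 = 56.
Best is Robotics, Databases, Systems, and Crypto with total interest score 56.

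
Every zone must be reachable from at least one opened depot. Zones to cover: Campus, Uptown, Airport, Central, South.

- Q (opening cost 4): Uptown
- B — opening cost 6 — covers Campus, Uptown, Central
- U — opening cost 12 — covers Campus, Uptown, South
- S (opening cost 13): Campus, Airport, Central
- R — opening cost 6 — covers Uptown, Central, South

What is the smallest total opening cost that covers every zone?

The greedy cost-per-new-zone heuristic would pick B, R, and S for 25, but a cheaper cover exists.
Choose S and R: together they cover Campus, Uptown, Airport, Central, South — every zone.
Total opening cost: 13 + 6 = 19.
No cover costs less than 19.

19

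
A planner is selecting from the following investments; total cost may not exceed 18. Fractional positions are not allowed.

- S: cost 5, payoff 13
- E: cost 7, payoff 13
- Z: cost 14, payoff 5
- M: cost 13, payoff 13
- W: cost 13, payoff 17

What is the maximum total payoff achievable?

This is a 0-1 knapsack instance.
Allowing fractional choices, the relaxed optimum would be about 33.8, but investments are indivisible.
S + E: cost 5 + 7 = 12 ≤ 18, payoff 13 + 13 = 26.
S + M: cost 5 + 13 = 18 ≤ 18, payoff 13 + 13 = 26.
S + W: cost 5 + 13 = 18 ≤ 18, payoff 13 + 17 = 30.
Best is S and W with total payoff 30.

30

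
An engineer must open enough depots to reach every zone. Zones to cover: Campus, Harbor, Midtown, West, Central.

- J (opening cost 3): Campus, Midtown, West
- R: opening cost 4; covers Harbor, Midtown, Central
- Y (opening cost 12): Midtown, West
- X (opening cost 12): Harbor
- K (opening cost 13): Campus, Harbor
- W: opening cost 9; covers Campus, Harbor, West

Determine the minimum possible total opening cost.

7

This is an integer covering problem.
Choose J and R: together they cover Campus, Harbor, Midtown, West, Central — every zone.
Total opening cost: 3 + 4 = 7.
No cover costs less than 7.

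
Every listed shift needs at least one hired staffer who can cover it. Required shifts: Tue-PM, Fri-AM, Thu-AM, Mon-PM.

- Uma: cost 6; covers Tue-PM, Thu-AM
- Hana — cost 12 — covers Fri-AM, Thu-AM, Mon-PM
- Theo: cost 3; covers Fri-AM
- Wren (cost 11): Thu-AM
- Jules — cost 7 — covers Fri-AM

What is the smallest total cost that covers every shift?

Choose Uma and Hana: together they cover Tue-PM, Fri-AM, Thu-AM, Mon-PM — every shift.
Total cost: 6 + 12 = 18.

18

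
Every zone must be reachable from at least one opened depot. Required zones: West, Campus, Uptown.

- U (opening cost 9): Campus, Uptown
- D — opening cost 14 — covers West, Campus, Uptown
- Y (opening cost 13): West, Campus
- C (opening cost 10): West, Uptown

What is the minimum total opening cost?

The greedy cost-per-new-zone heuristic would pick U and C for 19, but a cheaper cover exists.
D alone covers West, Campus, Uptown — every zone.
Total opening cost: 14.
No cover costs less than 14.

14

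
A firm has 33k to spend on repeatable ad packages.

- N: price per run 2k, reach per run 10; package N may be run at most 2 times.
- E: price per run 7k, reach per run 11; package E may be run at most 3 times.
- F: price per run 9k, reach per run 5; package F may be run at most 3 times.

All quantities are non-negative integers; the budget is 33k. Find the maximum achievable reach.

Take 2×N and 3×E: price 25 ≤ 33, reach 2·10 + 3·11 = 53.
N has the best ratio (10/2) and is taken to its limit of 2; remaining capacity is filled optimally with the others.

53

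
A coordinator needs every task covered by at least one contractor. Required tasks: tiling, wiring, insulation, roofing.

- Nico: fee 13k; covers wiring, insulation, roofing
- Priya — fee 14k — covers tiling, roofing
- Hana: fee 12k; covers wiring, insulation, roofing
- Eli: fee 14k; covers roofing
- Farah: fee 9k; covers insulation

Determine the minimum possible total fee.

26

Choose Priya and Hana: together they cover tiling, wiring, insulation, roofing — every task.
Total fee: 14 + 12 = 26.
No cover costs less than 26.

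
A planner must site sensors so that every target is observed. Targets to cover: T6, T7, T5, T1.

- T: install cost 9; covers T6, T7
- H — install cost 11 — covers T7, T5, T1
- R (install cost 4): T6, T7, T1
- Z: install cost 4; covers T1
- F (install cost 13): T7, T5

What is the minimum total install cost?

15

Choose H and R: together they cover T6, T7, T5, T1 — every target.
Total install cost: 11 + 4 = 15.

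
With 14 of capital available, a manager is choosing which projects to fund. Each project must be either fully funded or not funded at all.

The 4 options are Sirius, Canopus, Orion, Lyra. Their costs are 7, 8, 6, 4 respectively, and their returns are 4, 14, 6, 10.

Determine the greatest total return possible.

24

Take Canopus and Lyra: cost 8 + 4 = 12 ≤ 14, return 14 + 10 = 24.
No other feasible combination does better.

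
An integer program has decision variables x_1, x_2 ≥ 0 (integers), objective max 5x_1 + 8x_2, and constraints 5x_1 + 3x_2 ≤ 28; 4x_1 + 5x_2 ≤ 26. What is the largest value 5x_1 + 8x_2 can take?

40

Relaxing integrality, the LP optimum is 41.60 at (x_1,x_2) = (0, 5.2), which is not an integer point.
(x_1,x_2)=(0,5): 5·0+3·5=15≤28, 4·0+5·5=25≤26, objective 40.
(x_1,x_2)=(1,4): 5·1+3·4=17≤28, 4·1+5·4=24≤26, objective 37.
(x_1,x_2)=(0,4): 5·0+3·4=12≤28, 4·0+5·4=20≤26, objective 32.
No feasible integer point exceeds 40.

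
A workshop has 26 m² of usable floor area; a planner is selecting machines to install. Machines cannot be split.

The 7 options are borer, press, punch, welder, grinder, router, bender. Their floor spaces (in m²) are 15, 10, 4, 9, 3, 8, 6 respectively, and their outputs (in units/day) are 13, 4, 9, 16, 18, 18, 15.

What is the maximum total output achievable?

67

Allowing fractional choices, the relaxed optimum would be about 68.9, but machines are indivisible.
welder + grinder + router + bender: floor space 9 + 3 + 8 + 6 = 26 ≤ 26, output 16 + 18 + 18 + 15 = 67.
punch + welder + grinder + router: floor space 4 + 9 + 3 + 8 = 24 ≤ 26, output 9 + 16 + 18 + 18 = 61.
punch + grinder + router + bender: floor space 4 + 3 + 8 + 6 = 21 ≤ 26, output 9 + 18 + 18 + 15 = 60.
Best is welder, grinder, router, and bender with total output 67.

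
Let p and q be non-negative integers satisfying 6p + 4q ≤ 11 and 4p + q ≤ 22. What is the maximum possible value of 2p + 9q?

18

(p,q)=(0,2): 6·0+4·2=8≤11, 4·0+1·2=2≤22, objective 18.
(p,q)=(1,1): 6·1+4·1=10≤11, 4·1+1·1=5≤22, objective 11.
(p,q)=(0,1): 6·0+4·1=4≤11, 4·0+1·1=1≤22, objective 9.
No feasible integer point exceeds 18.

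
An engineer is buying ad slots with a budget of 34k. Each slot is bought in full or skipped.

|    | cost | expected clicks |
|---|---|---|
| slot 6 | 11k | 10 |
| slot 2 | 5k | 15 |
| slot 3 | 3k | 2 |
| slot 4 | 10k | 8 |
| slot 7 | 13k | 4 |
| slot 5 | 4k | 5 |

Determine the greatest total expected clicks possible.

40

Take slot 6, slot 2, slot 3, slot 4, and slot 5: cost 11 + 5 + 3 + 10 + 4 = 33 ≤ 34, expected clicks 10 + 15 + 2 + 8 + 5 = 40.
No other feasible combination does better.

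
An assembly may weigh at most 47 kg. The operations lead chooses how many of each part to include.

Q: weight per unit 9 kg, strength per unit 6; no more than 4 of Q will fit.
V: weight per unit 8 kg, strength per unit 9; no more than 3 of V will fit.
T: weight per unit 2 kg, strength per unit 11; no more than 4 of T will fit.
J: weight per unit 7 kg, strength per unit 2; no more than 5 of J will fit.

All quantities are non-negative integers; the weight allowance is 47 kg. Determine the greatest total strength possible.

3×V, 4×T, and 2×J: weight 46 ≤ 47, strength 3·9 + 4·11 + 2·2 = 75.
1×Q, 3×V, and 4×T: weight 41 ≤ 47, strength 1·6 + 3·9 + 4·11 = 77.
Best is 77.

77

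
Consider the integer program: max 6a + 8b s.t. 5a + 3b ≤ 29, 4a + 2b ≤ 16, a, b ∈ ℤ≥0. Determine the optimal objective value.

(a,b)=(0,8) is feasible, giving 64.
(a,b)=(0,7) is feasible, giving 56.
Maximum is 64 at (a,b)=(0,8).

64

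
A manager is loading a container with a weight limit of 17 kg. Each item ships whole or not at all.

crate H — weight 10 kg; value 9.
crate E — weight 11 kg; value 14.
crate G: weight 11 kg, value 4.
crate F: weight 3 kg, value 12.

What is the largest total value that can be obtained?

26

Allowing fractional choices, the relaxed optimum would be about 28.7, but items are indivisible.
crate E + crate F: weight 11 + 3 = 14 ≤ 17, value 14 + 12 = 26.
crate H + crate F: weight 10 + 3 = 13 ≤ 17, value 9 + 12 = 21.
crate G + crate F: weight 11 + 3 = 14 ≤ 17, value 4 + 12 = 16.
Best is crate E and crate F with total value 26.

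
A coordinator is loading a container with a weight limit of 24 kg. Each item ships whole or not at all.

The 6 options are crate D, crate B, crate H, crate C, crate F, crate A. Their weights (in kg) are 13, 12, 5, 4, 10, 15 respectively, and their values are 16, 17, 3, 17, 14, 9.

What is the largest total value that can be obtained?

Take crate B, crate H, and crate C: weight 12 + 5 + 4 = 21 ≤ 24, value 17 + 3 + 17 = 37.
No other feasible combination does better.

37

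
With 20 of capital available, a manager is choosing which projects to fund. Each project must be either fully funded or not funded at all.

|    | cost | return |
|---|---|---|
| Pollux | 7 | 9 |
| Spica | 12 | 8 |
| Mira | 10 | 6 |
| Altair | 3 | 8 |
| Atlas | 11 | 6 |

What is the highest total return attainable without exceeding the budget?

This is a 0-1 knapsack instance.
Pollux + Spica: cost 7 + 12 = 19 ≤ 20, return 9 + 8 = 17.
Pollux + Mira + Altair: cost 7 + 10 + 3 = 20 ≤ 20, return 9 + 6 + 8 = 23.
Pollux + Altair: cost 7 + 3 = 10 ≤ 20, return 9 + 8 = 17.
Best is Pollux, Mira, and Altair with total return 23.

23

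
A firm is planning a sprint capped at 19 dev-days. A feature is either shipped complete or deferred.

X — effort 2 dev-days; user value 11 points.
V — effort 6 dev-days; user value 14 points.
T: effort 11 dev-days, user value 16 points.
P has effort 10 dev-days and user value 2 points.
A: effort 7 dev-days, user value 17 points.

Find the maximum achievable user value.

This is an integer program with binary decision variables.
X + V + T: effort 2 + 6 + 11 = 19 ≤ 19, user value 11 + 14 + 16 = 41.
X + V + A: effort 2 + 6 + 7 = 15 ≤ 19, user value 11 + 14 + 17 = 42.
Best is X, V, and A with total user value 42.

42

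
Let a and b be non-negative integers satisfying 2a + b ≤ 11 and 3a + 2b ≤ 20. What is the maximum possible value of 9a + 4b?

Relaxing integrality, the LP optimum is 49.50 at (a,b) = (5.5, 0), which is not an integer point.
(a,b)=(5,1) is feasible, giving 49.
(a,b)=(5,0) is feasible, giving 45.
(a,b)=(4,2) is feasible, giving 44.
The best lattice point is (5,1), giving 49.

49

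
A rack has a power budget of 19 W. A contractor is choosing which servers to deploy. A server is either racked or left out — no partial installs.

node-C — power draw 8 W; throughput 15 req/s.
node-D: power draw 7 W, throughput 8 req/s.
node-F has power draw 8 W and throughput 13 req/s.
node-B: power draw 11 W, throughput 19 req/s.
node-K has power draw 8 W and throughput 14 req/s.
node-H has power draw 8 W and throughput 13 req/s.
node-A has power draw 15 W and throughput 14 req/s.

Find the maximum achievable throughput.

Take node-C and node-B: power draw 8 + 11 = 19 ≤ 19, throughput 15 + 19 = 34.
No other feasible combination does better.

34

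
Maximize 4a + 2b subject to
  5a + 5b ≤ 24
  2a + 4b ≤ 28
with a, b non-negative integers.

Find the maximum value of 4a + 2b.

(a,b)=(4,0): 5·4+5·0=20≤24, 2·4+4·0=8≤28, objective 16.
(a,b)=(3,1): 5·3+5·1=20≤24, 2·3+4·1=10≤28, objective 14.
Maximum is 16 at (a,b)=(4,0).

16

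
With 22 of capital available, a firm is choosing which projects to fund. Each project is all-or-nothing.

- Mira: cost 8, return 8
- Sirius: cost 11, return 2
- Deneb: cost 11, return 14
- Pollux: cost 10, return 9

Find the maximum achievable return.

23

Allowing fractional choices, the relaxed optimum would be about 24.7, but projects are indivisible.
Mira + Deneb: cost 8 + 11 = 19 ≤ 22, return 8 + 14 = 22.
Deneb + Pollux: cost 11 + 10 = 21 ≤ 22, return 14 + 9 = 23.
Best is Deneb and Pollux with total return 23.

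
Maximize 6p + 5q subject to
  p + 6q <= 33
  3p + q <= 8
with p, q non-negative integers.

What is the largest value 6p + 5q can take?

The continuous relaxation peaks at (0.882, 5.35) with value 32.06; rounding to a feasible lattice point costs some objective.
(p,q)=(1,5): 1·1+6·5=31≤33, 3·1+1·5=8≤8, objective 31.
(p,q)=(1,4): 1·1+6·4=25≤33, 3·1+1·4=7≤8, objective 26.
(p,q)=(0,5): 1·0+6·5=30≤33, 3·0+1·5=5≤8, objective 25.
No feasible integer point exceeds 31.

31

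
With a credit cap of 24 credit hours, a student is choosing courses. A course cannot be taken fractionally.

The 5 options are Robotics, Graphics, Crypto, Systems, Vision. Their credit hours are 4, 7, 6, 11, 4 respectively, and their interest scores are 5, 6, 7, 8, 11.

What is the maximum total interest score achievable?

Take Robotics, Graphics, Crypto, and Vision: credit hours 4 + 7 + 6 + 4 = 21 ≤ 24, interest score 5 + 6 + 7 + 11 = 29.
No other feasible combination does better.

29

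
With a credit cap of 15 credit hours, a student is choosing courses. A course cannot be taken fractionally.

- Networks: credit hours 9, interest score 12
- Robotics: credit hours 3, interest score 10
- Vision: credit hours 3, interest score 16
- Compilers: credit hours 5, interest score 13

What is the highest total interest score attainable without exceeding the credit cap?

Take Robotics, Vision, and Compilers: credit hours 3 + 3 + 5 = 11 ≤ 15, interest score 10 + 16 + 13 = 39.
No other feasible combination does better.

39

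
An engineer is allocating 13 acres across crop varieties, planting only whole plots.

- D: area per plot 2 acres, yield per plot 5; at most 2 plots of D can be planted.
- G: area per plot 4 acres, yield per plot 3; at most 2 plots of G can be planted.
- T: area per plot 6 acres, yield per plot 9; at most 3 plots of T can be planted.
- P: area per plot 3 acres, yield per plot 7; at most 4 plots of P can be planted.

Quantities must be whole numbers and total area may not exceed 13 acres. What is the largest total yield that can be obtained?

This is a bounded integer knapsack.
D has the best ratio (5/2); taking only D gives at most 2×5 = 10 (stopped by the supply cap of 2).
Mixing does better — 2×D and 3×P: area 13 ≤ 13, yield 2·5 + 3·7 = 31.

31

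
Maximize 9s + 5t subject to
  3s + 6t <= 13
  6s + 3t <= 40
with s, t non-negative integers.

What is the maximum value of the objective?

36

(s,t)=(4,0): 3·4+6·0=12≤13, 6·4+3·0=24≤40, objective 36.
(s,t)=(3,0): 3·3+6·0=9≤13, 6·3+3·0=18≤40, objective 27.
No feasible integer point exceeds 36.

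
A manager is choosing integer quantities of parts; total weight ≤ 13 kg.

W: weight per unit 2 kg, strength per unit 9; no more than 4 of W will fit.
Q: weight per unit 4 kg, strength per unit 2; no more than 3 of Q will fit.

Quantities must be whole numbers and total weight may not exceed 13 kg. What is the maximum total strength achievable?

38

W has the best ratio (9/2); taking only W gives at most 4×9 = 36 (stopped by the supply cap of 4).
Mixing does better — 4×W and 1×Q: weight 12 ≤ 13, strength 4·9 + 1·2 = 38.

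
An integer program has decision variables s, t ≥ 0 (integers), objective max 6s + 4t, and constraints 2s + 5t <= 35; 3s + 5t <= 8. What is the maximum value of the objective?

12

Relaxing integrality, the LP optimum is 16.00 at (s,t) = (2.67, 0), which is not an integer point.
(s,t)=(2,0): 2·2+5·0=4≤35, 3·2+5·0=6≤8, objective 12.
(s,t)=(1,1): 2·1+5·1=7≤35, 3·1+5·1=8≤8, objective 10.
(s,t)=(1,0): 2·1+5·0=2≤35, 3·1+5·0=3≤8, objective 6.
Maximum is 12 at (s,t)=(2,0).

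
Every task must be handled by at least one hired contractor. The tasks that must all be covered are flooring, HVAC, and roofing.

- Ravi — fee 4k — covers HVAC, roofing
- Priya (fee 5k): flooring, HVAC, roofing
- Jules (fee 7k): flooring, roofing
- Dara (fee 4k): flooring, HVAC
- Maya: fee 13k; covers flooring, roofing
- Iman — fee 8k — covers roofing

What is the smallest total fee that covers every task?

Priya alone covers flooring, HVAC, roofing — every task.
Total fee: 5.
No cover costs less than 5.

5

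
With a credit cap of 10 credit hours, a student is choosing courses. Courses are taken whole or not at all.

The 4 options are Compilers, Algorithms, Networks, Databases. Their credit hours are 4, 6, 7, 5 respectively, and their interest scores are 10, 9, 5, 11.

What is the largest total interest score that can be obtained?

Allowing fractional choices, the relaxed optimum would be about 22.5, but courses are indivisible.
Compilers + Databases: credit hours 4 + 5 = 9 ≤ 10, interest score 10 + 11 = 21.
Databases: credit hours 5 ≤ 10, interest score 11.
Compilers + Algorithms: credit hours 4 + 6 = 10 ≤ 10, interest score 10 + 9 = 19.
Best is Compilers and Databases with total interest score 21.

21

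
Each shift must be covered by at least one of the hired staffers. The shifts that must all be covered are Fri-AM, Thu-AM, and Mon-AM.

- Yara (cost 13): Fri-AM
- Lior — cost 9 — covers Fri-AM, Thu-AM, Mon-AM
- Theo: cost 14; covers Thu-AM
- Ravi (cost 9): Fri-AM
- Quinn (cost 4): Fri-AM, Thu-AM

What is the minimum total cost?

9

The greedy cost-per-new-shift heuristic would pick Quinn and Lior for 13, but a cheaper cover exists.
Lior alone covers Fri-AM, Thu-AM, Mon-AM — every shift.
Total cost: 9.
No cover costs less than 9.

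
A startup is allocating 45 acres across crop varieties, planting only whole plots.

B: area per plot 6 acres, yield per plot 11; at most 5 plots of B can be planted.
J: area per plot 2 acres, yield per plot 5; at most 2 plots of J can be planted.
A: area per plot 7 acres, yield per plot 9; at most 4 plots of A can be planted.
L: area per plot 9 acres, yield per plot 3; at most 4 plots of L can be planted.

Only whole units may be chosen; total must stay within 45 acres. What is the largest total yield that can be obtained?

5×B, 2×J, and 1×A: area 41 ≤ 45, yield 5·11 + 2·5 + 1·9 = 74.
5×B and 2×A: area 44 ≤ 45, yield 5·11 + 2·9 = 73.
Best is 74.

74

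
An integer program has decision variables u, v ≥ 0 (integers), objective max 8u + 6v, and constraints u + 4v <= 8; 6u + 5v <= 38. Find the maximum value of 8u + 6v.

The continuous relaxation peaks at (6.33, 0) with value 50.67; rounding to a feasible lattice point costs some objective.
(u,v)=(6,0): 1·6+4·0=6≤8, 6·6+5·0=36≤38, objective 48.
(u,v)=(5,0): 1·5+4·0=5≤8, 6·5+5·0=30≤38, objective 40.
No feasible integer point exceeds 48.

48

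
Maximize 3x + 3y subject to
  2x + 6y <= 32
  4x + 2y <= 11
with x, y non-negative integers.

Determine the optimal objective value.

Relaxing integrality, the LP optimum is 16.20 at (x,y) = (0.1, 5.3), which is not an integer point.
(x,y)=(0,5) is feasible, giving 15.
(x,y)=(0,4) is feasible, giving 12.
No feasible integer point exceeds 15.

15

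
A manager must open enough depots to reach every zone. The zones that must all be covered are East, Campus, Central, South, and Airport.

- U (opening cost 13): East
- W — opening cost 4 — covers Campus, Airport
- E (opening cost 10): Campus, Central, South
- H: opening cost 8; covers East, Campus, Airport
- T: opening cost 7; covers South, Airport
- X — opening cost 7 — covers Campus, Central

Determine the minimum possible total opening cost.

18

This is a weighted set-cover instance.
The greedy cost-per-new-zone heuristic would pick W, E, and H for 22, but a cheaper cover exists.
Choose E and H: together they cover East, Campus, Central, South, Airport — every zone.
Total opening cost: 10 + 8 = 18.
No cover costs less than 18.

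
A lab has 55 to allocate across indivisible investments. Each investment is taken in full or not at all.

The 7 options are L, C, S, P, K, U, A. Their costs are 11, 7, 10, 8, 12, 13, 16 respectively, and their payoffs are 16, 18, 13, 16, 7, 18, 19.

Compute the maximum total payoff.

Allowing fractional choices, the relaxed optimum would be about 88.1, but investments are indivisible.
L + C + P + U + A: cost 11 + 7 + 8 + 13 + 16 = 55 ≤ 55, payoff 16 + 18 + 16 + 18 + 19 = 87.
C + S + P + U + A: cost 7 + 10 + 8 + 13 + 16 = 54 ≤ 55, payoff 18 + 13 + 16 + 18 + 19 = 84.
L + C + S + P + A: cost 11 + 7 + 10 + 8 + 16 = 52 ≤ 55, payoff 16 + 18 + 13 + 16 + 19 = 82.
Best is L, C, P, U, and A with total payoff 87.

87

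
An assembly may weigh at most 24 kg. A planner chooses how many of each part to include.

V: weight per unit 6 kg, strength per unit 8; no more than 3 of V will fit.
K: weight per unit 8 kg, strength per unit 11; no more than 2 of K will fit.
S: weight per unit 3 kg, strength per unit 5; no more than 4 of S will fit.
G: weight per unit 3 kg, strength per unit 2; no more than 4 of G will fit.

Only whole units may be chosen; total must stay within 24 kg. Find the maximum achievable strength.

Take 2×V and 4×S: weight 24 ≤ 24, strength 2·8 + 4·5 = 36.
S has the best ratio (5/3) and is taken to its limit of 4; remaining capacity is filled optimally with the others.

36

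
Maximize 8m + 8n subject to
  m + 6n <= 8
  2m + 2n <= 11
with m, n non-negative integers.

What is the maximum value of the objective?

The continuous relaxation peaks at (5.5, 0) with value 44.00; rounding to a feasible lattice point costs some objective.
(m,n)=(5,0): 1·5+6·0=5≤8, 2·5+2·0=10≤11, objective 40.
(m,n)=(4,0): 1·4+6·0=4≤8, 2·4+2·0=8≤11, objective 32.
Maximum is 40 at (m,n)=(5,0).

40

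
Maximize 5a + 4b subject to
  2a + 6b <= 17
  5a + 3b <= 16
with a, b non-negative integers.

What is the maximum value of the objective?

Relaxing integrality, the LP optimum is 18.21 at (a,b) = (1.88, 2.21), which is not an integer point.
(a,b)=(2,2): 2·2+6·2=16≤17, 5·2+3·2=16≤16, objective 18.
(a,b)=(2,1): 2·2+6·1=10≤17, 5·2+3·1=13≤16, objective 14.
(a,b)=(1,2): 2·1+6·2=14≤17, 5·1+3·2=11≤16, objective 13.
The best lattice point is (2,2), giving 18.

18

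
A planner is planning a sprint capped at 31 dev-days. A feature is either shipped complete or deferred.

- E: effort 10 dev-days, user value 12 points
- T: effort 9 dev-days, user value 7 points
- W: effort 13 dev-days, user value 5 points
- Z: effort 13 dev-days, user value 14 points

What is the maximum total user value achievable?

26

Allowing fractional choices, the relaxed optimum would be about 32.2, but features are indivisible.
T + Z: effort 9 + 13 = 22 ≤ 31, user value 7 + 14 = 21.
E + Z: effort 10 + 13 = 23 ≤ 31, user value 12 + 14 = 26.
E + T: effort 10 + 9 = 19 ≤ 31, user value 12 + 7 = 19.
Best is E and Z with total user value 26.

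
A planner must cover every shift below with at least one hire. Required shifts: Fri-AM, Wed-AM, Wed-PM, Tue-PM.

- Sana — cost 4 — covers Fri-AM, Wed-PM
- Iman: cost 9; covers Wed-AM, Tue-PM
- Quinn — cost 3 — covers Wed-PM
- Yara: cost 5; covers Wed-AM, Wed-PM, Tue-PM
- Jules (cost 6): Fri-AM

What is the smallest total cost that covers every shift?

9

This is a weighted set-cover instance.
Choose Sana and Yara: together they cover Fri-AM, Wed-AM, Wed-PM, Tue-PM — every shift.
Total cost: 4 + 5 = 9.
No cover costs less than 9.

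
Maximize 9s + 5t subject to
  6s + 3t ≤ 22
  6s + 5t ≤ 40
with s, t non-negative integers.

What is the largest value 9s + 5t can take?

35

Relaxing integrality, the LP optimum is 36.67 at (s,t) = (0, 7.33), which is not an integer point.
(s,t)=(0,7): 6·0+3·7=21≤22, 6·0+5·7=35≤40, objective 35.
(s,t)=(0,6): 6·0+3·6=18≤22, 6·0+5·6=30≤40, objective 30.
Maximum is 35 at (s,t)=(0,7).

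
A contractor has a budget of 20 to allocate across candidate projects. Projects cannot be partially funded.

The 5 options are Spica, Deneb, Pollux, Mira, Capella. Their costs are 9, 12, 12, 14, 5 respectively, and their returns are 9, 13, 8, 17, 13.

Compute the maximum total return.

This is a 0-1 knapsack instance.
Take Mira and Capella: cost 14 + 5 = 19 ≤ 20, return 17 + 13 = 30.
No other feasible combination does better.

30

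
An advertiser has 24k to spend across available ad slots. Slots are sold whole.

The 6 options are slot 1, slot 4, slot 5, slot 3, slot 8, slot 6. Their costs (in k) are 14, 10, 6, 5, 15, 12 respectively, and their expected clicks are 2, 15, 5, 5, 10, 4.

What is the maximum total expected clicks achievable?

Treat it as a binary knapsack problem.
Allowing fractional choices, the relaxed optimum would be about 27.0, but ad slots are indivisible.
slot 4 + slot 5: cost 10 + 6 = 16 ≤ 24, expected clicks 15 + 5 = 20.
slot 4 + slot 3: cost 10 + 5 = 15 ≤ 24, expected clicks 15 + 5 = 20.
slot 4 + slot 5 + slot 3: cost 10 + 6 + 5 = 21 ≤ 24, expected clicks 15 + 5 + 5 = 25.
Best is slot 4, slot 5, and slot 3 with total expected clicks 25.

25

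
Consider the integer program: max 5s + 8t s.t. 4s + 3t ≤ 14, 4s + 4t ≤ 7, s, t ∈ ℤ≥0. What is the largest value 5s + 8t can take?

8

The continuous relaxation peaks at (0, 1.75) with value 14.00; rounding to a feasible lattice point costs some objective.
(s,t)=(0,1): 4·0+3·1=3≤14, 4·0+4·1=4≤7, objective 8.
(s,t)=(1,0): 4·1+3·0=4≤14, 4·1+4·0=4≤7, objective 5.
(s,t)=(0,0): 4·0+3·0=0≤14, 4·0+4·0=0≤7, objective 0.
The best lattice point is (0,1), giving 8.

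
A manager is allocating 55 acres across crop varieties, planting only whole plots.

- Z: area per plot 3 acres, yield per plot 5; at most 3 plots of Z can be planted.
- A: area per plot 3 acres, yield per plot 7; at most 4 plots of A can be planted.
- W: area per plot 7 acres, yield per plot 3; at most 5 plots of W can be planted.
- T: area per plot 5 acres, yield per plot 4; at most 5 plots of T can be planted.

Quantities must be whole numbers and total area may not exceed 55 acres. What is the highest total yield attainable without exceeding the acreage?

66

A has the best ratio (7/3); taking only A gives at most 4×7 = 28 (stopped by the supply cap of 4).
Mixing does better — 3×Z, 4×A, 1×W, and 5×T: area 53 ≤ 55, yield 3·5 + 4·7 + 1·3 + 5·4 = 66.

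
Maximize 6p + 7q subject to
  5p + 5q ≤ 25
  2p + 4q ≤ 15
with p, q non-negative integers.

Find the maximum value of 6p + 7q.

Relaxing integrality, the LP optimum is 32.50 at (p,q) = (2.5, 2.5), which is not an integer point.
(p,q)=(3,2): 5·3+5·2=25≤25, 2·3+4·2=14≤15, objective 32.
(p,q)=(4,1): 5·4+5·1=25≤25, 2·4+4·1=12≤15, objective 31.
(p,q)=(1,3): 5·1+5·3=20≤25, 2·1+4·3=14≤15, objective 27.
Maximum is 32 at (p,q)=(3,2).

32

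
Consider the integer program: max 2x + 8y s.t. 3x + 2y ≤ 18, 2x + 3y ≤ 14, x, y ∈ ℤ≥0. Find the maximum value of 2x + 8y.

34

Relaxing integrality, the LP optimum is 37.33 at (x,y) = (0, 4.67), which is not an integer point.
(x,y)=(1,4): 3·1+2·4=11≤18, 2·1+3·4=14≤14, objective 34.
(x,y)=(0,4): 3·0+2·4=8≤18, 2·0+3·4=12≤14, objective 32.
(x,y)=(2,3): 3·2+2·3=12≤18, 2·2+3·3=13≤14, objective 28.
Maximum is 34 at (x,y)=(1,4).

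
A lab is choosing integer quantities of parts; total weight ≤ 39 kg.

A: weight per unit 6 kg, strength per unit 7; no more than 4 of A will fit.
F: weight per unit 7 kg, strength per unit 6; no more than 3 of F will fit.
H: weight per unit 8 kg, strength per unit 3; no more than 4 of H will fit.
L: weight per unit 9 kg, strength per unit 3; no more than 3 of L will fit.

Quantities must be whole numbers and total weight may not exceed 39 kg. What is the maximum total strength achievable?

3×A and 3×F: weight 39 ≤ 39, strength 3·7 + 3·6 = 39.
4×A and 2×F: weight 38 ≤ 39, strength 4·7 + 2·6 = 40.
Best is 40.

40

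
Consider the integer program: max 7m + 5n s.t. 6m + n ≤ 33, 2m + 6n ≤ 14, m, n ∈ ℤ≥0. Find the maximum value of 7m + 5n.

35

Relaxing integrality, the LP optimum is 40.53 at (m,n) = (5.41, 0.529), which is not an integer point.
(m,n)=(5,0): 6·5+1·0=30≤33, 2·5+6·0=10≤14, objective 35.
(m,n)=(4,1): 6·4+1·1=25≤33, 2·4+6·1=14≤14, objective 33.
(m,n)=(4,0): 6·4+1·0=24≤33, 2·4+6·0=8≤14, objective 28.
Maximum is 35 at (m,n)=(5,0).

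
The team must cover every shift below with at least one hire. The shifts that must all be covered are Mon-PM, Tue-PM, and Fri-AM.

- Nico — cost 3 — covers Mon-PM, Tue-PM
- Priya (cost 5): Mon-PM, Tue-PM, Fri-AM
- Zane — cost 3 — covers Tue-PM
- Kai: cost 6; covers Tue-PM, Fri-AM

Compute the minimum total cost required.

The greedy cost-per-new-shift heuristic would pick Nico and Priya for 8, but a cheaper cover exists.
Priya alone covers Mon-PM, Tue-PM, Fri-AM — every shift.
Total cost: 5.
No cover costs less than 5.

5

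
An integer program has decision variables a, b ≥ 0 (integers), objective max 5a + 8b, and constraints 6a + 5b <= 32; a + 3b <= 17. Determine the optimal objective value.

45

The continuous relaxation peaks at (0.846, 5.38) with value 47.31; rounding to a feasible lattice point costs some objective.
(a,b)=(1,5): 6·1+5·5=31≤32, 1·1+3·5=16≤17, objective 45.
(a,b)=(2,4): 6·2+5·4=32≤32, 1·2+3·4=14≤17, objective 42.
(a,b)=(0,5): 6·0+5·5=25≤32, 1·0+3·5=15≤17, objective 40.
No feasible integer point exceeds 45.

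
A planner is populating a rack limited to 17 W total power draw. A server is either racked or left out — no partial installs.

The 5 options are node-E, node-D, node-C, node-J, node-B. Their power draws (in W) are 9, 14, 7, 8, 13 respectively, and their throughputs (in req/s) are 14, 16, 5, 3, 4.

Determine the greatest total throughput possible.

Treat it as a binary knapsack problem.
Allowing fractional choices, the relaxed optimum would be about 23.1, but servers are indivisible.
node-E + node-J: power draw 9 + 8 = 17 ≤ 17, throughput 14 + 3 = 17.
node-E + node-C: power draw 9 + 7 = 16 ≤ 17, throughput 14 + 5 = 19.
Best is node-E and node-C with total throughput 19.

19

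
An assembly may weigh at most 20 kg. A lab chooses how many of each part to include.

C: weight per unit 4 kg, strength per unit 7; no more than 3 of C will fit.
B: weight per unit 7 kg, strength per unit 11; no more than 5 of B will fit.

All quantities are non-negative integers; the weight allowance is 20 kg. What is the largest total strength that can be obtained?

This is a bounded integer knapsack.
C has the best ratio (7/4); taking only C gives at most 3×7 = 21 (stopped by the supply cap of 3).
Mixing does better — 3×C and 1×B: weight 19 ≤ 20, strength 3·7 + 1·11 = 32.

32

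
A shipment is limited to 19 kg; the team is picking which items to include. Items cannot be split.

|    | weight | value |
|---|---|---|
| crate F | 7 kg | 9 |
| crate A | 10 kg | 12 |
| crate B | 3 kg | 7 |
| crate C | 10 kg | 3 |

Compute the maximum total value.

21

This is a 0-1 knapsack instance.
crate A + crate B: weight 10 + 3 = 13 ≤ 19, value 12 + 7 = 19.
crate F + crate A: weight 7 + 10 = 17 ≤ 19, value 9 + 12 = 21.
Best is crate F and crate A with total value 21.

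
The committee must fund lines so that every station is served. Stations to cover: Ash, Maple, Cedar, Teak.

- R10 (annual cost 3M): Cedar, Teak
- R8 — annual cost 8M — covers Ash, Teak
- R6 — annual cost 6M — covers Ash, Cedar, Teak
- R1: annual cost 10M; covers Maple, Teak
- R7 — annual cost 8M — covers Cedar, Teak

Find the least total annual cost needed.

The greedy cost-per-new-station heuristic would pick R10, R6, and R1 for 19, but a cheaper cover exists.
Choose R6 and R1: together they cover Ash, Maple, Cedar, Teak — every station.
Total annual cost: 6 + 10 = 16.
No cover costs less than 16.

16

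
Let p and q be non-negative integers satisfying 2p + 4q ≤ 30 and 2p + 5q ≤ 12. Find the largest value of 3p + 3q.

18

(p,q)=(6,0): 2·6+4·0=12≤30, 2·6+5·0=12≤12, objective 18.
(p,q)=(5,0): 2·5+4·0=10≤30, 2·5+5·0=10≤12, objective 15.
Maximum is 18 at (p,q)=(6,0).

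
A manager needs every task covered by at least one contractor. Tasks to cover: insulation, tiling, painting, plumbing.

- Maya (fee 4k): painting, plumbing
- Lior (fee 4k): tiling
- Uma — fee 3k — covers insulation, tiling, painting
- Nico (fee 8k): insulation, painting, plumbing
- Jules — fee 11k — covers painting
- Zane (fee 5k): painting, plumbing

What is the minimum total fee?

7

This is an integer covering problem.
Choose Maya and Uma: together they cover insulation, tiling, painting, plumbing — every task.
Total fee: 4 + 3 = 7.
No cover costs less than 7.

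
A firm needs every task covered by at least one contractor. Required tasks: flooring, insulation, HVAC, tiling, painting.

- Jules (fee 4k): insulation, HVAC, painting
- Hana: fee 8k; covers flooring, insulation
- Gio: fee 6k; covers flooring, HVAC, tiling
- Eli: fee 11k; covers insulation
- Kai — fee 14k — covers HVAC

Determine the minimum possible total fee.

Choose Jules and Gio: together they cover flooring, insulation, HVAC, tiling, painting — every task.
Total fee: 4 + 6 = 10.
No cover costs less than 10.

10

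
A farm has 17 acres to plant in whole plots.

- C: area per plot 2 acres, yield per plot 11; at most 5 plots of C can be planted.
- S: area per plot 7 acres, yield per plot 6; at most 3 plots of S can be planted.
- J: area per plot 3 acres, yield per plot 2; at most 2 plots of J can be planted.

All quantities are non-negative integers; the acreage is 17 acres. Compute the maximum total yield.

61

Take 5×C and 1×S: area 17 ≤ 17, yield 5·11 + 1·6 = 61.
C has the best ratio (11/2) and is taken to its limit of 5; remaining capacity is filled optimally with the others.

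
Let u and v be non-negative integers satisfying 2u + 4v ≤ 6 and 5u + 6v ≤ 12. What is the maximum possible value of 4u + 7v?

11

The continuous relaxation peaks at (1.5, 0.75) with value 11.25; rounding to a feasible lattice point costs some objective.
(u,v)=(1,1): 2·1+4·1=6≤6, 5·1+6·1=11≤12, objective 11.
(u,v)=(2,0): 2·2+4·0=4≤6, 5·2+6·0=10≤12, objective 8.
(u,v)=(0,1): 2·0+4·1=4≤6, 5·0+6·1=6≤12, objective 7.
Maximum is 11 at (u,v)=(1,1).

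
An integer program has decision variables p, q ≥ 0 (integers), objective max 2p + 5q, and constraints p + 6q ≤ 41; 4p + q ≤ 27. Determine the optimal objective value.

40

Relaxing integrality, the LP optimum is 40.30 at (p,q) = (5.26, 5.96), which is not an integer point.
(p,q)=(5,6): 1·5+6·6=41≤41, 4·5+1·6=26≤27, objective 40.
(p,q)=(4,6): 1·4+6·6=40≤41, 4·4+1·6=22≤27, objective 38.
(p,q)=(5,5): 1·5+6·5=35≤41, 4·5+1·5=25≤27, objective 35.
(p,q)=(4,5): 1·4+6·5=34≤41, 4·4+1·5=21≤27, objective 33.
The best lattice point is (5,6), giving 40.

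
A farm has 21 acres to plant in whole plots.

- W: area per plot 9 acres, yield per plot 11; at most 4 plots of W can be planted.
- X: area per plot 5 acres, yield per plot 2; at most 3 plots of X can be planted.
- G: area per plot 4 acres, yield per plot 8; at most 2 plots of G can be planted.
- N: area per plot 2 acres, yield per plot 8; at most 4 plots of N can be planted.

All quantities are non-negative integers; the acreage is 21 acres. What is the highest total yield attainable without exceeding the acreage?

51

1×W, 1×G, and 4×N: area 21 ≤ 21, yield 1·11 + 1·8 + 4·8 = 51.
1×X, 2×G, and 4×N: area 21 ≤ 21, yield 1·2 + 2·8 + 4·8 = 50.
Best is 51.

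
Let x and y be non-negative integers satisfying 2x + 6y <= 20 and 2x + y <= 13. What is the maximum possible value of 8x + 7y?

Relaxing integrality, the LP optimum is 56.20 at (x,y) = (5.8, 1.4), which is not an integer point.
(x,y)=(6,1): 2·6+6·1=18≤20, 2·6+1·1=13≤13, objective 55.
(x,y)=(6,0): 2·6+6·0=12≤20, 2·6+1·0=12≤13, objective 48.
Maximum is 55 at (x,y)=(6,1).

55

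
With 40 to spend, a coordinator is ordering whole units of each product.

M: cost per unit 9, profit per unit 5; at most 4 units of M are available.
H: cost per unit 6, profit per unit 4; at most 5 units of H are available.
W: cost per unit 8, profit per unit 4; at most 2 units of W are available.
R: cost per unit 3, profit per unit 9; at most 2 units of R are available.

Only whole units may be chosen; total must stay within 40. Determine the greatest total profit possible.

39

This is a bounded integer knapsack.
3×H, 2×W, and 2×R: cost 40 ≤ 40, profit 3·4 + 2·4 + 2·9 = 38.
1×M, 4×H, and 2×R: cost 39 ≤ 40, profit 1·5 + 4·4 + 2·9 = 39.
Best is 39.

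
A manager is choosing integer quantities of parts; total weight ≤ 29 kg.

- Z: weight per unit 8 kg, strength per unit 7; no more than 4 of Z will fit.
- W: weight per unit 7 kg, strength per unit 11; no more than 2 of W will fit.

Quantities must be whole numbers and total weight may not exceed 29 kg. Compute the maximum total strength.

29

W has the best ratio (11/7); taking only W gives at most 2×11 = 22 (stopped by the supply cap of 2).
Mixing does better — 1×Z and 2×W: weight 22 ≤ 29, strength 1·7 + 2·11 = 29.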